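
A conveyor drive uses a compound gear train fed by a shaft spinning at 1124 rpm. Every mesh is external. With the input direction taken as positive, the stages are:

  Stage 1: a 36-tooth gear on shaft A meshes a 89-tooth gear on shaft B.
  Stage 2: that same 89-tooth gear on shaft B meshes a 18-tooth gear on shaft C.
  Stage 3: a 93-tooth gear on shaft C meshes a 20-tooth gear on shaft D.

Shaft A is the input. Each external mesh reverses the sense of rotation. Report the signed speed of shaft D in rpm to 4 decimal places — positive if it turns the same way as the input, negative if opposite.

-10453.2000 rpm (opposite to input, |ω| = 10453.2000 rpm)

Stage 1 [36T→89T]: ω = 1124.0000×36/89 = 454.6517 rpm, dir flips to −; running = −454.6517
Stage 2 [89T→18T]: ω = 454.6517×89/18 = 2248.0000 rpm, dir flips to +; running = +2248.0000
Stage 3 [93T→20T]: ω = 2248.0000×93/20 = 10453.2000 rpm, dir flips to −; running = −10453.2000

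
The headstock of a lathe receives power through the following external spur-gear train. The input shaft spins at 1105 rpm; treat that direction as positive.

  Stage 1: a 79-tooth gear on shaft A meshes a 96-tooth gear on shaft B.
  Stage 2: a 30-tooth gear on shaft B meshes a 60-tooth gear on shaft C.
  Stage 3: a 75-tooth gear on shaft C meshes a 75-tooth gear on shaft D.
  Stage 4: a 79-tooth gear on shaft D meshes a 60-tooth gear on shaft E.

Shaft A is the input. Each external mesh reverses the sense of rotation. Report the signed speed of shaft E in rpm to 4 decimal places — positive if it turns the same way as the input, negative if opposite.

+598.6376 rpm (same as input, |ω| = 598.6376 rpm)

Stage 1 [79T→96T]: ω = 1105.0000×79/96 = 909.3229 rpm, dir flips to −; running = −909.3229
Stage 2 [30T→60T]: ω = 909.3229×30/60 = 454.6615 rpm, dir flips to +; running = +454.6615
Stage 3 [75T→75T]: ω = 454.6615×75/75 = 454.6615 rpm, dir flips to −; running = −454.6615
Stage 4 [79T→60T]: ω = 454.6615×79/60 = 598.6376 rpm, dir flips to +; running = +598.6376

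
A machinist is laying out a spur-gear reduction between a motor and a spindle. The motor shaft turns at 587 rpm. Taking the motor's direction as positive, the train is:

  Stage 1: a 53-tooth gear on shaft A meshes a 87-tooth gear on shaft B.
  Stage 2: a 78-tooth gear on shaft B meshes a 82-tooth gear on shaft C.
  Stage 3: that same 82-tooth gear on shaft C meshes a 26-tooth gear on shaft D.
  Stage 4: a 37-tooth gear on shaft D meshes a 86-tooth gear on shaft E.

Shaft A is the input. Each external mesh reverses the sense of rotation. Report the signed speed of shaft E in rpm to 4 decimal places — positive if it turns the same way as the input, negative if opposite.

Stage 1 [53T→87T]: ω = 587.0000×53/87 = 357.5977 rpm, dir flips to −; running = −357.5977
Stage 2 [78T→82T]: ω = 357.5977×78/82 = 340.1539 rpm, dir flips to +; running = +340.1539
Stage 3 [82T→26T]: ω = 340.1539×82/26 = 1072.7931 rpm, dir flips to −; running = −1072.7931
Stage 4 [37T→86T]: ω = 1072.7931×37/86 = 461.5505 rpm, dir flips to +; running = +461.5505

+461.5505 rpm (same as input, |ω| = 461.5505 rpm)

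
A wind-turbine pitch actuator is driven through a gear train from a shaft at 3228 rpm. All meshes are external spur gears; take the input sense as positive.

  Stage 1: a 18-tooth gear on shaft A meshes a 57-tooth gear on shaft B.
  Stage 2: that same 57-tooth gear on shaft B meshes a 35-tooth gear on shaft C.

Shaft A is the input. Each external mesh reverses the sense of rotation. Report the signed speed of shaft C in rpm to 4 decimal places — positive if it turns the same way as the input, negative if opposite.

+1660.1143 rpm (same as input, |ω| = 1660.1143 rpm)

Stage 1 [18T→57T]: ω = 3228.0000×18/57 = 1019.3684 rpm, dir flips to −; running = −1019.3684
Stage 2 [57T→35T]: ω = 1019.3684×57/35 = 1660.1143 rpm, dir flips to +; running = +1660.1143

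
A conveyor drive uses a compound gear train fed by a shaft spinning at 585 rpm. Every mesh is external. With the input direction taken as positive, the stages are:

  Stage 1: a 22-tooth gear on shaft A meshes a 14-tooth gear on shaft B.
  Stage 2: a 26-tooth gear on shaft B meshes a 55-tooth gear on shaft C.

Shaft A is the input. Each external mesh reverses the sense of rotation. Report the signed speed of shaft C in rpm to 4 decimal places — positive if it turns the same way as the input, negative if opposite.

Stage 1 [22T→14T]: ω = 585.0000×22/14 = 919.2857 rpm, dir flips to −; running = −919.2857
Stage 2 [26T→55T]: ω = 919.2857×26/55 = 434.5714 rpm, dir flips to +; running = +434.5714

+434.5714 rpm (same as input, |ω| = 434.5714 rpm)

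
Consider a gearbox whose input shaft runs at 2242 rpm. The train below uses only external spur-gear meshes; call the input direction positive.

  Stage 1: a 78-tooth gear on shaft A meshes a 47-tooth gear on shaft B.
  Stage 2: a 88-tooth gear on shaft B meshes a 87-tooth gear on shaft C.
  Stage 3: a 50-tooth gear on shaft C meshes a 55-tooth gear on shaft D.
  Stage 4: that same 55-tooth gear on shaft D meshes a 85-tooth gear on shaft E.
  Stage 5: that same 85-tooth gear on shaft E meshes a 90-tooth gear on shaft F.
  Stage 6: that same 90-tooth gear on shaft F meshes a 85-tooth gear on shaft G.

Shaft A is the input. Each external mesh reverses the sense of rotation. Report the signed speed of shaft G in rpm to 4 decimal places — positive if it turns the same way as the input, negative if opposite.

Stage 1 [78T→47T]: ω = 2242.0000×78/47 = 3720.7660 rpm, dir flips to −; running = −3720.7660
Stage 2 [88T→87T]: ω = 3720.7660×88/87 = 3763.5334 rpm, dir flips to +; running = +3763.5334
Stage 3 [50T→55T]: ω = 3763.5334×50/55 = 3421.3940 rpm, dir flips to −; running = −3421.3940
Stage 4 [55T→85T]: ω = 3421.3940×55/85 = 2213.8432 rpm, dir flips to +; running = +2213.8432
Stage 5 [85T→90T]: ω = 2213.8432×85/90 = 2090.8519 rpm, dir flips to −; running = −2090.8519
Stage 6 [90T→85T]: ω = 2090.8519×90/85 = 2213.8432 rpm, dir flips to +; running = +2213.8432

+2213.8432 rpm (same as input, |ω| = 2213.8432 rpm)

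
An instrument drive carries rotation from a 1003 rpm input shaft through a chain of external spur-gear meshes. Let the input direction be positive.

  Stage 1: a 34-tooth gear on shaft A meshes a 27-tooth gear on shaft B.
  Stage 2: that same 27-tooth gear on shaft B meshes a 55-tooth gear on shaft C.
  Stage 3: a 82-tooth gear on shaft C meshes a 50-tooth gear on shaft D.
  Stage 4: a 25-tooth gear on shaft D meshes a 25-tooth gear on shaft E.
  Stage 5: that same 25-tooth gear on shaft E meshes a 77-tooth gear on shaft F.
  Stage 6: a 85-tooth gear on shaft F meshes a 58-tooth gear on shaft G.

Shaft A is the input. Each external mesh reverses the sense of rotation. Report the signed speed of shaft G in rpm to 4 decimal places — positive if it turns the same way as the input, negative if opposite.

Stage 1 [34T→27T]: ω = 1003.0000×34/27 = 1263.0370 rpm, dir flips to −; running = −1263.0370
Stage 2 [27T→55T]: ω = 1263.0370×27/55 = 620.0364 rpm, dir flips to +; running = +620.0364
Stage 3 [82T→50T]: ω = 620.0364×82/50 = 1016.8596 rpm, dir flips to −; running = −1016.8596
Stage 4 [25T→25T]: ω = 1016.8596×25/25 = 1016.8596 rpm, dir flips to +; running = +1016.8596
Stage 5 [25T→77T]: ω = 1016.8596×25/77 = 330.1492 rpm, dir flips to −; running = −330.1492
Stage 6 [85T→58T]: ω = 330.1492×85/58 = 483.8394 rpm, dir flips to +; running = +483.8394

+483.8394 rpm (same as input, |ω| = 483.8394 rpm)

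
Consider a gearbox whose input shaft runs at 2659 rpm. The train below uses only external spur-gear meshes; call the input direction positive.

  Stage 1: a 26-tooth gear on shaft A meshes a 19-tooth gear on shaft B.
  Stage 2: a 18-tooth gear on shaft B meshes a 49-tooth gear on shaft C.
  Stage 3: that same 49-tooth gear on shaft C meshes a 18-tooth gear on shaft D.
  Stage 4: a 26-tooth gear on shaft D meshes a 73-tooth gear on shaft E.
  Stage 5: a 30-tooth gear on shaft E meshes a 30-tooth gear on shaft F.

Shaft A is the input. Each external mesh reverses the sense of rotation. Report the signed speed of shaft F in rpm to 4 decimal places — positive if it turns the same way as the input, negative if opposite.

-1295.9510 rpm (opposite to input, |ω| = 1295.9510 rpm)

Stage 1 [26T→19T]: ω = 2659.0000×26/19 = 3638.6316 rpm, dir flips to −; running = −3638.6316
Stage 2 [18T→49T]: ω = 3638.6316×18/49 = 1336.6402 rpm, dir flips to +; running = +1336.6402
Stage 3 [49T→18T]: ω = 1336.6402×49/18 = 3638.6316 rpm, dir flips to −; running = −3638.6316
Stage 4 [26T→73T]: ω = 3638.6316×26/73 = 1295.9510 rpm, dir flips to +; running = +1295.9510
Stage 5 [30T→30T]: ω = 1295.9510×30/30 = 1295.9510 rpm, dir flips to −; running = −1295.9510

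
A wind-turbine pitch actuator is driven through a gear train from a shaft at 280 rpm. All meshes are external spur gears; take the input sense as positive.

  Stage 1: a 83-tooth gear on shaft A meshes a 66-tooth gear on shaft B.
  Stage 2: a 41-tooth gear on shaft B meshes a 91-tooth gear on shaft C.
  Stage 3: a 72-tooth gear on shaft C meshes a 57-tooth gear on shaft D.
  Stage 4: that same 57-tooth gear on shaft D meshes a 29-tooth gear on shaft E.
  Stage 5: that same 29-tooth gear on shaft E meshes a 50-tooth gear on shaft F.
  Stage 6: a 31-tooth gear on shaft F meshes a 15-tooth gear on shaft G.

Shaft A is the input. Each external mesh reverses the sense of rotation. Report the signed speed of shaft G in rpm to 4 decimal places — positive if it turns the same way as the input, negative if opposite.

Stage 1 [83T→66T]: ω = 280.0000×83/66 = 352.1212 rpm, dir flips to −; running = −352.1212
Stage 2 [41T→91T]: ω = 352.1212×41/91 = 158.6480 rpm, dir flips to +; running = +158.6480
Stage 3 [72T→57T]: ω = 158.6480×72/57 = 200.3975 rpm, dir flips to −; running = −200.3975
Stage 4 [57T→29T]: ω = 200.3975×57/29 = 393.8847 rpm, dir flips to +; running = +393.8847
Stage 5 [29T→50T]: ω = 393.8847×29/50 = 228.4531 rpm, dir flips to −; running = −228.4531
Stage 6 [31T→15T]: ω = 228.4531×31/15 = 472.1365 rpm, dir flips to +; running = +472.1365

+472.1365 rpm (same as input, |ω| = 472.1365 rpm)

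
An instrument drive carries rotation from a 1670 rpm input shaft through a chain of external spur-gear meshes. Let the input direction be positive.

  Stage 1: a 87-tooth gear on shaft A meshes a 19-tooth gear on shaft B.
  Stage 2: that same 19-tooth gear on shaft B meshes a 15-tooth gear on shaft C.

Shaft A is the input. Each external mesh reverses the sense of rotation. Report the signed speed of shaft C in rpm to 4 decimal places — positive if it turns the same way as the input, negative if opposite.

+9686.0000 rpm (same as input, |ω| = 9686.0000 rpm)

Stage 1 [87T→19T]: ω = 1670.0000×87/19 = 7646.8421 rpm, dir flips to −; running = −7646.8421
Stage 2 [19T→15T]: ω = 7646.8421×19/15 = 9686.0000 rpm, dir flips to +; running = +9686.0000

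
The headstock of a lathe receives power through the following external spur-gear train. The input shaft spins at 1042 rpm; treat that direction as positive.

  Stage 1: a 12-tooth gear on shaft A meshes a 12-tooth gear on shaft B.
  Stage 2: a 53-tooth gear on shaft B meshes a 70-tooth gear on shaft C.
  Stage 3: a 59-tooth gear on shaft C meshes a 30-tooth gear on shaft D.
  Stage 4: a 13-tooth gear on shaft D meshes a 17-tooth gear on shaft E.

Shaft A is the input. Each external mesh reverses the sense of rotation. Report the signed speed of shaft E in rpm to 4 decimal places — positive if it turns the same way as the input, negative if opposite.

+1186.5082 rpm (same as input, |ω| = 1186.5082 rpm)

Stage 1 [12T→12T]: ω = 1042.0000×12/12 = 1042.0000 rpm, dir flips to −; running = −1042.0000
Stage 2 [53T→70T]: ω = 1042.0000×53/70 = 788.9429 rpm, dir flips to +; running = +788.9429
Stage 3 [59T→30T]: ω = 788.9429×59/30 = 1551.5876 rpm, dir flips to −; running = −1551.5876
Stage 4 [13T→17T]: ω = 1551.5876×13/17 = 1186.5082 rpm, dir flips to +; running = +1186.5082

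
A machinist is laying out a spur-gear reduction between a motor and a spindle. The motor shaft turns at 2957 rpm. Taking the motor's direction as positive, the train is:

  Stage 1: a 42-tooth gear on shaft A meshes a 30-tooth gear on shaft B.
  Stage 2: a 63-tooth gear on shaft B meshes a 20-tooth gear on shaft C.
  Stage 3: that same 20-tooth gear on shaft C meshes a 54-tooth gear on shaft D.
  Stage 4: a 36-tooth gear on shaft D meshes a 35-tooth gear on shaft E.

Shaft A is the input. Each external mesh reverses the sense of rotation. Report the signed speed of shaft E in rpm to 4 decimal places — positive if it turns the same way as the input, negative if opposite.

Stage 1 [42T→30T]: ω = 2957.0000×42/30 = 4139.8000 rpm, dir flips to −; running = −4139.8000
Stage 2 [63T→20T]: ω = 4139.8000×63/20 = 13040.3700 rpm, dir flips to +; running = +13040.3700
Stage 3 [20T→54T]: ω = 13040.3700×20/54 = 4829.7667 rpm, dir flips to −; running = −4829.7667
Stage 4 [36T→35T]: ω = 4829.7667×36/35 = 4967.7600 rpm, dir flips to +; running = +4967.7600

+4967.7600 rpm (same as input, |ω| = 4967.7600 rpm)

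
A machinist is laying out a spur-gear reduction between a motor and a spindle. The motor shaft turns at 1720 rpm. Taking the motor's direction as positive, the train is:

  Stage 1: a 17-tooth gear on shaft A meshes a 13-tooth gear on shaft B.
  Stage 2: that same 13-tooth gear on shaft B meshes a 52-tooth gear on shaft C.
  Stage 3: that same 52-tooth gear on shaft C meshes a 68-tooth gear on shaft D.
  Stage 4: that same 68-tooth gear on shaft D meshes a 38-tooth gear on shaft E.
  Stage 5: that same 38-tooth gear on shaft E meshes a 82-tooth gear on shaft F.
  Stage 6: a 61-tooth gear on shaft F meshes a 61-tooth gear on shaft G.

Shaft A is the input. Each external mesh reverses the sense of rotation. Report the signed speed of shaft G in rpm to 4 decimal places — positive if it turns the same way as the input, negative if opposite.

Stage 1 [17T→13T]: ω = 1720.0000×17/13 = 2249.2308 rpm, dir flips to −; running = −2249.2308
Stage 2 [13T→52T]: ω = 2249.2308×13/52 = 562.3077 rpm, dir flips to +; running = +562.3077
Stage 3 [52T→68T]: ω = 562.3077×52/68 = 430.0000 rpm, dir flips to −; running = −430.0000
Stage 4 [68T→38T]: ω = 430.0000×68/38 = 769.4737 rpm, dir flips to +; running = +769.4737
Stage 5 [38T→82T]: ω = 769.4737×38/82 = 356.5854 rpm, dir flips to −; running = −356.5854
Stage 6 [61T→61T]: ω = 356.5854×61/61 = 356.5854 rpm, dir flips to +; running = +356.5854

+356.5854 rpm (same as input, |ω| = 356.5854 rpm)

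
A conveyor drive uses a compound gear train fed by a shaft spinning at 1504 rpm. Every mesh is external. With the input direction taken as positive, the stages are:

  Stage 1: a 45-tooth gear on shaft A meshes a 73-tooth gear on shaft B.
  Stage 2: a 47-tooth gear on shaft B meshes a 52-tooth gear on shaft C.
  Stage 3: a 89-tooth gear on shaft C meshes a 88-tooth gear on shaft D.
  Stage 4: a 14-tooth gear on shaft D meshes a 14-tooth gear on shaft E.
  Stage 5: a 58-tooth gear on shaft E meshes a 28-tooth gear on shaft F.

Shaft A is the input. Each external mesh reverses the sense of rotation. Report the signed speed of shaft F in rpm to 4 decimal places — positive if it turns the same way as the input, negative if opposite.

-1755.5342 rpm (opposite to input, |ω| = 1755.5342 rpm)

Stage 1 [45T→73T]: ω = 1504.0000×45/73 = 927.1233 rpm, dir flips to −; running = −927.1233
Stage 2 [47T→52T]: ω = 927.1233×47/52 = 837.9768 rpm, dir flips to +; running = +837.9768
Stage 3 [89T→88T]: ω = 837.9768×89/88 = 847.4993 rpm, dir flips to −; running = −847.4993
Stage 4 [14T→14T]: ω = 847.4993×14/14 = 847.4993 rpm, dir flips to +; running = +847.4993
Stage 5 [58T→28T]: ω = 847.4993×58/28 = 1755.5342 rpm, dir flips to −; running = −1755.5342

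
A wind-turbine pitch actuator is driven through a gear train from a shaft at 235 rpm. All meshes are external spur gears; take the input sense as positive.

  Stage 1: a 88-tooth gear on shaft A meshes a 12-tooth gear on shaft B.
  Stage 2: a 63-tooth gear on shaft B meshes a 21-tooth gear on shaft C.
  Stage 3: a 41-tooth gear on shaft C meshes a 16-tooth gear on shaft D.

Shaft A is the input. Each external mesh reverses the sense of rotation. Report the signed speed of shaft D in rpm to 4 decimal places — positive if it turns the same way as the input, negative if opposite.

Stage 1 [88T→12T]: ω = 235.0000×88/12 = 1723.3333 rpm, dir flips to −; running = −1723.3333
Stage 2 [63T→21T]: ω = 1723.3333×63/21 = 5170.0000 rpm, dir flips to +; running = +5170.0000
Stage 3 [41T→16T]: ω = 5170.0000×41/16 = 13248.1250 rpm, dir flips to −; running = −13248.1250

-13248.1250 rpm (opposite to input, |ω| = 13248.1250 rpm)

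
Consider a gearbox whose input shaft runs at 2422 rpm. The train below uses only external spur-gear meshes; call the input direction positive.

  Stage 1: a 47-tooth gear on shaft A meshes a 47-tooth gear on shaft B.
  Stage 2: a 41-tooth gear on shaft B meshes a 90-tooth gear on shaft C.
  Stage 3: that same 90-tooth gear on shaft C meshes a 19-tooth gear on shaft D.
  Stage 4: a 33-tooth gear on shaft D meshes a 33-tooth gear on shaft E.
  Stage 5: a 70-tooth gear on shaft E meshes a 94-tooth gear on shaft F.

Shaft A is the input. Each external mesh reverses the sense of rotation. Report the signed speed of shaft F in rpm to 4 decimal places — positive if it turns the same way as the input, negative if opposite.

-3892.0157 rpm (opposite to input, |ω| = 3892.0157 rpm)

Stage 1 [47T→47T]: ω = 2422.0000×47/47 = 2422.0000 rpm, dir flips to −; running = −2422.0000
Stage 2 [41T→90T]: ω = 2422.0000×41/90 = 1103.3556 rpm, dir flips to +; running = +1103.3556
Stage 3 [90T→19T]: ω = 1103.3556×90/19 = 5226.4211 rpm, dir flips to −; running = −5226.4211
Stage 4 [33T→33T]: ω = 5226.4211×33/33 = 5226.4211 rpm, dir flips to +; running = +5226.4211
Stage 5 [70T→94T]: ω = 5226.4211×70/94 = 3892.0157 rpm, dir flips to −; running = −3892.0157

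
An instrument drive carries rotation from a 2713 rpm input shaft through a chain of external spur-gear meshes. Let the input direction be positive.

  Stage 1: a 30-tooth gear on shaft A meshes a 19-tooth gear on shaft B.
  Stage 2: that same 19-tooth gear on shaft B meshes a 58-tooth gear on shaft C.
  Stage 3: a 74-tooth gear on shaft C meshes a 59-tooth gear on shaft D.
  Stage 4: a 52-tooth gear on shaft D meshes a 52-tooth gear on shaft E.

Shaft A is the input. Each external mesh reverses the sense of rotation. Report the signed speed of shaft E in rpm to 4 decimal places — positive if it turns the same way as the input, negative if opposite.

+1760.0409 rpm (same as input, |ω| = 1760.0409 rpm)

Stage 1 [30T→19T]: ω = 2713.0000×30/19 = 4283.6842 rpm, dir flips to −; running = −4283.6842
Stage 2 [19T→58T]: ω = 4283.6842×19/58 = 1403.2759 rpm, dir flips to +; running = +1403.2759
Stage 3 [74T→59T]: ω = 1403.2759×74/59 = 1760.0409 rpm, dir flips to −; running = −1760.0409
Stage 4 [52T→52T]: ω = 1760.0409×52/52 = 1760.0409 rpm, dir flips to +; running = +1760.0409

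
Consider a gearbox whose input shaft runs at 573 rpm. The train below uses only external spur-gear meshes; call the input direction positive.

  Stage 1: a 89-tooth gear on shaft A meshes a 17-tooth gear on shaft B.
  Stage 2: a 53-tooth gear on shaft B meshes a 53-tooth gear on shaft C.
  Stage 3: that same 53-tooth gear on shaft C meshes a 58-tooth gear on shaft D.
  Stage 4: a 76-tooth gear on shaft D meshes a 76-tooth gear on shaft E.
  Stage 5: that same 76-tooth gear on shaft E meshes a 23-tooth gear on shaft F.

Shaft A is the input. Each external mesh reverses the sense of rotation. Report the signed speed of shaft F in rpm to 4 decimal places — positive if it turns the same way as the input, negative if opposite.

Stage 1 [89T→17T]: ω = 573.0000×89/17 = 2999.8235 rpm, dir flips to −; running = −2999.8235
Stage 2 [53T→53T]: ω = 2999.8235×53/53 = 2999.8235 rpm, dir flips to +; running = +2999.8235
Stage 3 [53T→58T]: ω = 2999.8235×53/58 = 2741.2181 rpm, dir flips to −; running = −2741.2181
Stage 4 [76T→76T]: ω = 2741.2181×76/76 = 2741.2181 rpm, dir flips to +; running = +2741.2181
Stage 5 [76T→23T]: ω = 2741.2181×76/23 = 9057.9379 rpm, dir flips to −; running = −9057.9379

-9057.9379 rpm (opposite to input, |ω| = 9057.9379 rpm)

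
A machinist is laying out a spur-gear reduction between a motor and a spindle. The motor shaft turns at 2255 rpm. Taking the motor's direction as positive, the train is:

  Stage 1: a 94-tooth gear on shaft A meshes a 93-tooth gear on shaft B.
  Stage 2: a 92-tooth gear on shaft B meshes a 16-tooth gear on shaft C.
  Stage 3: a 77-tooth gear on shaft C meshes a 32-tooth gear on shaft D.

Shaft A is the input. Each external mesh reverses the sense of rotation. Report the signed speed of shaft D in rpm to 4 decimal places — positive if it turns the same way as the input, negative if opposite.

-31535.5234 rpm (opposite to input, |ω| = 31535.5234 rpm)

Stage 1 [94T→93T]: ω = 2255.0000×94/93 = 2279.2473 rpm, dir flips to −; running = −2279.2473
Stage 2 [92T→16T]: ω = 2279.2473×92/16 = 13105.6720 rpm, dir flips to +; running = +13105.6720
Stage 3 [77T→32T]: ω = 13105.6720×77/32 = 31535.5234 rpm, dir flips to −; running = −31535.5234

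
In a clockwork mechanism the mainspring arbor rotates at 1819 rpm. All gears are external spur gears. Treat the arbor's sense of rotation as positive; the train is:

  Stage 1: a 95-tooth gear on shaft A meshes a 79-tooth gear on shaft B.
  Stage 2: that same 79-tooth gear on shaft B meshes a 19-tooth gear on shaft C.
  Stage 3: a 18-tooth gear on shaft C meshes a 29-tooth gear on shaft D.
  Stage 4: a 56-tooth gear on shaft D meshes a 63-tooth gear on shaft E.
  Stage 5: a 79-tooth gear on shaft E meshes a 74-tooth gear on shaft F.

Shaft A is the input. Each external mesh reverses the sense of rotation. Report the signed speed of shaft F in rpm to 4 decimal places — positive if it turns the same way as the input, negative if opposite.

-5356.9804 rpm (opposite to input, |ω| = 5356.9804 rpm)

Stage 1 [95T→79T]: ω = 1819.0000×95/79 = 2187.4051 rpm, dir flips to −; running = −2187.4051
Stage 2 [79T→19T]: ω = 2187.4051×79/19 = 9095.0000 rpm, dir flips to +; running = +9095.0000
Stage 3 [18T→29T]: ω = 9095.0000×18/29 = 5645.1724 rpm, dir flips to −; running = −5645.1724
Stage 4 [56T→63T]: ω = 5645.1724×56/63 = 5017.9310 rpm, dir flips to +; running = +5017.9310
Stage 5 [79T→74T]: ω = 5017.9310×79/74 = 5356.9804 rpm, dir flips to −; running = −5356.9804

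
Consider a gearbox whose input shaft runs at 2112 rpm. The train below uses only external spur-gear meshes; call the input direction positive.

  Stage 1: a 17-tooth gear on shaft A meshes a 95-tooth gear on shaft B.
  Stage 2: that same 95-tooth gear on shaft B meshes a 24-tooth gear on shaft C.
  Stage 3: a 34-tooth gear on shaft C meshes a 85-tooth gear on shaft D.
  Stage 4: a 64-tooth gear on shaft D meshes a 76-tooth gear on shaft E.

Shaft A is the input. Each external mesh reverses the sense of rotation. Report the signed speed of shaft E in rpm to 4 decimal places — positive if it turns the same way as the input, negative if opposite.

Stage 1 [17T→95T]: ω = 2112.0000×17/95 = 377.9368 rpm, dir flips to −; running = −377.9368
Stage 2 [95T→24T]: ω = 377.9368×95/24 = 1496.0000 rpm, dir flips to +; running = +1496.0000
Stage 3 [34T→85T]: ω = 1496.0000×34/85 = 598.4000 rpm, dir flips to −; running = −598.4000
Stage 4 [64T→76T]: ω = 598.4000×64/76 = 503.9158 rpm, dir flips to +; running = +503.9158

+503.9158 rpm (same as input, |ω| = 503.9158 rpm)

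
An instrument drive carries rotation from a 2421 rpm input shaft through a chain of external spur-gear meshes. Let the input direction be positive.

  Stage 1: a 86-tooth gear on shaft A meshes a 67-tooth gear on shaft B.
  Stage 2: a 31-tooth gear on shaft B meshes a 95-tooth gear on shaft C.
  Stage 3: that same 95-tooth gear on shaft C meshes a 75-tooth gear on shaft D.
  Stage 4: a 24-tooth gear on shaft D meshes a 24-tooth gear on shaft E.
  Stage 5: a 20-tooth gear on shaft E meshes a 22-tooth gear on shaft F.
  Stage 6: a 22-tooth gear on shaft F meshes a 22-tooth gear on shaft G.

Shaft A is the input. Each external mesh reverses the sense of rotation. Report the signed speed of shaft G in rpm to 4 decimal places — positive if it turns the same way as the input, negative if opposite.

+1167.6863 rpm (same as input, |ω| = 1167.6863 rpm)

Stage 1 [86T→67T]: ω = 2421.0000×86/67 = 3107.5522 rpm, dir flips to −; running = −3107.5522
Stage 2 [31T→95T]: ω = 3107.5522×31/95 = 1014.0434 rpm, dir flips to +; running = +1014.0434
Stage 3 [95T→75T]: ω = 1014.0434×95/75 = 1284.4549 rpm, dir flips to −; running = −1284.4549
Stage 4 [24T→24T]: ω = 1284.4549×24/24 = 1284.4549 rpm, dir flips to +; running = +1284.4549
Stage 5 [20T→22T]: ω = 1284.4549×20/22 = 1167.6863 rpm, dir flips to −; running = −1167.6863
Stage 6 [22T→22T]: ω = 1167.6863×22/22 = 1167.6863 rpm, dir flips to +; running = +1167.6863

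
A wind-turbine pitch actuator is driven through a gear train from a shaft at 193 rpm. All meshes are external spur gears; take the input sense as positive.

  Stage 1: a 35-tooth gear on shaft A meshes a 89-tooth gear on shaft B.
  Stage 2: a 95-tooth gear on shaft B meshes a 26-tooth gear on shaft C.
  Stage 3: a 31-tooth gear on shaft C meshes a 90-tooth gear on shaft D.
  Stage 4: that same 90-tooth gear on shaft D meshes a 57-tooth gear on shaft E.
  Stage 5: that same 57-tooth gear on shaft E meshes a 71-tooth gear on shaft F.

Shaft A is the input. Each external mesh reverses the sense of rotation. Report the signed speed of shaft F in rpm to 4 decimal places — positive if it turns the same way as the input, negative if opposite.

Stage 1 [35T→89T]: ω = 193.0000×35/89 = 75.8989 rpm, dir flips to −; running = −75.8989
Stage 2 [95T→26T]: ω = 75.8989×95/26 = 277.3228 rpm, dir flips to +; running = +277.3228
Stage 3 [31T→90T]: ω = 277.3228×31/90 = 95.5223 rpm, dir flips to −; running = −95.5223
Stage 4 [90T→57T]: ω = 95.5223×90/57 = 150.8247 rpm, dir flips to +; running = +150.8247
Stage 5 [57T→71T]: ω = 150.8247×57/71 = 121.0846 rpm, dir flips to −; running = −121.0846

-121.0846 rpm (opposite to input, |ω| = 121.0846 rpm)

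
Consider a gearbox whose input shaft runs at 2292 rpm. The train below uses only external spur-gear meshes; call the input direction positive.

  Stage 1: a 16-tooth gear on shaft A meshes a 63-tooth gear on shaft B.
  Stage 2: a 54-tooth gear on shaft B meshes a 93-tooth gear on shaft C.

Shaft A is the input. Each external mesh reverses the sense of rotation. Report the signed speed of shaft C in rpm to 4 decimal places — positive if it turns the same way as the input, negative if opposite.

+337.9908 rpm (same as input, |ω| = 337.9908 rpm)

Stage 1 [16T→63T]: ω = 2292.0000×16/63 = 582.0952 rpm, dir flips to −; running = −582.0952
Stage 2 [54T→93T]: ω = 582.0952×54/93 = 337.9908 rpm, dir flips to +; running = +337.9908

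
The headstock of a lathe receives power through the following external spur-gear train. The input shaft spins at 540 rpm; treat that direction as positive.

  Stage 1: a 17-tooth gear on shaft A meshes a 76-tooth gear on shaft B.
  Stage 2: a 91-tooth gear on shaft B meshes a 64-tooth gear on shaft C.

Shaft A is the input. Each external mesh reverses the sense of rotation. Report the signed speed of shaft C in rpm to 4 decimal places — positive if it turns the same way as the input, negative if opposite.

Stage 1 [17T→76T]: ω = 540.0000×17/76 = 120.7895 rpm, dir flips to −; running = −120.7895
Stage 2 [91T→64T]: ω = 120.7895×91/64 = 171.7475 rpm, dir flips to +; running = +171.7475

+171.7475 rpm (same as input, |ω| = 171.7475 rpm)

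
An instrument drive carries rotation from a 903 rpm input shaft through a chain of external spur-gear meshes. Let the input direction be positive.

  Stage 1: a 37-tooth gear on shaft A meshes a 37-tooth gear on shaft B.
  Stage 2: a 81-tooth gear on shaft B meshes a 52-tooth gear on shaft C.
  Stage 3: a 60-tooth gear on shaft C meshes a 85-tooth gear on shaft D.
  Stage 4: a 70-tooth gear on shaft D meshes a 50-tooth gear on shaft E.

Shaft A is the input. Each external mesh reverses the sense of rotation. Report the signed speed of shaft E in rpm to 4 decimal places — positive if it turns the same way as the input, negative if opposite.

+1390.0480 rpm (same as input, |ω| = 1390.0480 rpm)

Stage 1 [37T→37T]: ω = 903.0000×37/37 = 903.0000 rpm, dir flips to −; running = −903.0000
Stage 2 [81T→52T]: ω = 903.0000×81/52 = 1406.5962 rpm, dir flips to +; running = +1406.5962
Stage 3 [60T→85T]: ω = 1406.5962×60/85 = 992.8914 rpm, dir flips to −; running = −992.8914
Stage 4 [70T→50T]: ω = 992.8914×70/50 = 1390.0480 rpm, dir flips to +; running = +1390.0480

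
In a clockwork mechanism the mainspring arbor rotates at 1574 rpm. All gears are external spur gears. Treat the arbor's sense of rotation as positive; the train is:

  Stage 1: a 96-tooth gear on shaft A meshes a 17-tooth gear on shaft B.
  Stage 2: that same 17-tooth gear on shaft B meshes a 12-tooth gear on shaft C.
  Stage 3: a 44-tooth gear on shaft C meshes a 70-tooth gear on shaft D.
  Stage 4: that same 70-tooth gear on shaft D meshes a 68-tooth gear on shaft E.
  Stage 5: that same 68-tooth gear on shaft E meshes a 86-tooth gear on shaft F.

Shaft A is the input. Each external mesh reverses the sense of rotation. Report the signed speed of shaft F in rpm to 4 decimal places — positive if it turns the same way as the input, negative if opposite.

-6442.4186 rpm (opposite to input, |ω| = 6442.4186 rpm)

Stage 1 [96T→17T]: ω = 1574.0000×96/17 = 8888.4706 rpm, dir flips to −; running = −8888.4706
Stage 2 [17T→12T]: ω = 8888.4706×17/12 = 12592.0000 rpm, dir flips to +; running = +12592.0000
Stage 3 [44T→70T]: ω = 12592.0000×44/70 = 7914.9714 rpm, dir flips to −; running = −7914.9714
Stage 4 [70T→68T]: ω = 7914.9714×70/68 = 8147.7647 rpm, dir flips to +; running = +8147.7647
Stage 5 [68T→86T]: ω = 8147.7647×68/86 = 6442.4186 rpm, dir flips to −; running = −6442.4186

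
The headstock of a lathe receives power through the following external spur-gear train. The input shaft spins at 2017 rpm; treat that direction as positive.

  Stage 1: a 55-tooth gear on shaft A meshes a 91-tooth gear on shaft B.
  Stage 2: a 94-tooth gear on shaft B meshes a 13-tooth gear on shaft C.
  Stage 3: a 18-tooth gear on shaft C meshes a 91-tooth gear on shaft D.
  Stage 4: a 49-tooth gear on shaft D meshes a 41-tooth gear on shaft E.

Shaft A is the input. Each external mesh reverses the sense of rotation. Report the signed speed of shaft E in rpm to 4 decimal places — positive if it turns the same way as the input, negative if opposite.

Stage 1 [55T→91T]: ω = 2017.0000×55/91 = 1219.0659 rpm, dir flips to −; running = −1219.0659
Stage 2 [94T→13T]: ω = 1219.0659×94/13 = 8814.7844 rpm, dir flips to +; running = +8814.7844
Stage 3 [18T→91T]: ω = 8814.7844×18/91 = 1743.5837 rpm, dir flips to −; running = −1743.5837
Stage 4 [49T→41T]: ω = 1743.5837×49/41 = 2083.7952 rpm, dir flips to +; running = +2083.7952

+2083.7952 rpm (same as input, |ω| = 2083.7952 rpm)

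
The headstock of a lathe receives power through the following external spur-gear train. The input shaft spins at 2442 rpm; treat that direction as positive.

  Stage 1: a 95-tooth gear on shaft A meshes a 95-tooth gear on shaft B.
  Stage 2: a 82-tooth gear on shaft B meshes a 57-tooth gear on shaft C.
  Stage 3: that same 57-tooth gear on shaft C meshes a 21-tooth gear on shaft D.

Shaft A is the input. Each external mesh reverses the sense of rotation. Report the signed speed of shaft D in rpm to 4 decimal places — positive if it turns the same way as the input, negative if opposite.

Stage 1 [95T→95T]: ω = 2442.0000×95/95 = 2442.0000 rpm, dir flips to −; running = −2442.0000
Stage 2 [82T→57T]: ω = 2442.0000×82/57 = 3513.0526 rpm, dir flips to +; running = +3513.0526
Stage 3 [57T→21T]: ω = 3513.0526×57/21 = 9535.4286 rpm, dir flips to −; running = −9535.4286

-9535.4286 rpm (opposite to input, |ω| = 9535.4286 rpm)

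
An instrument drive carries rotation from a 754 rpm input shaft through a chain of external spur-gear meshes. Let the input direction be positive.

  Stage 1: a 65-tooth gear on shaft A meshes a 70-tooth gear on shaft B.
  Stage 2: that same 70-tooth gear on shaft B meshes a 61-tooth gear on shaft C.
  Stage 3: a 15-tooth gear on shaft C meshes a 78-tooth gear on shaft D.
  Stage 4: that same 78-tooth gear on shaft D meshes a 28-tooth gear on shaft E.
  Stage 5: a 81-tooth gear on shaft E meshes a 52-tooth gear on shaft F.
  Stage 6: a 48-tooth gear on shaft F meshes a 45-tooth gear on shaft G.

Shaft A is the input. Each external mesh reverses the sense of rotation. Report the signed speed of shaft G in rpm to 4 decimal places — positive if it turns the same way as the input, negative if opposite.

+715.1522 rpm (same as input, |ω| = 715.1522 rpm)

Stage 1 [65T→70T]: ω = 754.0000×65/70 = 700.1429 rpm, dir flips to −; running = −700.1429
Stage 2 [70T→61T]: ω = 700.1429×70/61 = 803.4426 rpm, dir flips to +; running = +803.4426
Stage 3 [15T→78T]: ω = 803.4426×15/78 = 154.5082 rpm, dir flips to −; running = −154.5082
Stage 4 [78T→28T]: ω = 154.5082×78/28 = 430.4157 rpm, dir flips to +; running = +430.4157
Stage 5 [81T→52T]: ω = 430.4157×81/52 = 670.4552 rpm, dir flips to −; running = −670.4552
Stage 6 [48T→45T]: ω = 670.4552×48/45 = 715.1522 rpm, dir flips to +; running = +715.1522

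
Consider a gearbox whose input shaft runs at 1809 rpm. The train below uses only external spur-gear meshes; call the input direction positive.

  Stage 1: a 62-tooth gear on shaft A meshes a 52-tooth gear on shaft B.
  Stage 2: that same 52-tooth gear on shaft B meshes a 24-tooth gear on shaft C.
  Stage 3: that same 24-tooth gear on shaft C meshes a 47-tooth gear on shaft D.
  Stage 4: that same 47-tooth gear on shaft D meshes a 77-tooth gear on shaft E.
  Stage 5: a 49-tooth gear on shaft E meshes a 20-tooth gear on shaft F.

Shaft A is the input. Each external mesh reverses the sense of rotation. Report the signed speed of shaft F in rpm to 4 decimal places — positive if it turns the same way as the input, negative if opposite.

-3568.6636 rpm (opposite to input, |ω| = 3568.6636 rpm)

Stage 1 [62T→52T]: ω = 1809.0000×62/52 = 2156.8846 rpm, dir flips to −; running = −2156.8846
Stage 2 [52T→24T]: ω = 2156.8846×52/24 = 4673.2500 rpm, dir flips to +; running = +4673.2500
Stage 3 [24T→47T]: ω = 4673.2500×24/47 = 2386.3404 rpm, dir flips to −; running = −2386.3404
Stage 4 [47T→77T]: ω = 2386.3404×47/77 = 1456.5974 rpm, dir flips to +; running = +1456.5974
Stage 5 [49T→20T]: ω = 1456.5974×49/20 = 3568.6636 rpm, dir flips to −; running = −3568.6636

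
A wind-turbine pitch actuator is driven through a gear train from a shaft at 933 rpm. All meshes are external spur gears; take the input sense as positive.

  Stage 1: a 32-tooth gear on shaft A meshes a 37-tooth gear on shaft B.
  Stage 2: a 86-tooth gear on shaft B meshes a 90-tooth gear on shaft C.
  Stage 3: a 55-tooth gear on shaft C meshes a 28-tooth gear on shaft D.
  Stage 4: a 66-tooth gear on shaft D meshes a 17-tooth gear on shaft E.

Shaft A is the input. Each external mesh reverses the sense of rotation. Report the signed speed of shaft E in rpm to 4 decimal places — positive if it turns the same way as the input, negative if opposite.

Stage 1 [32T→37T]: ω = 933.0000×32/37 = 806.9189 rpm, dir flips to −; running = −806.9189
Stage 2 [86T→90T]: ω = 806.9189×86/90 = 771.0559 rpm, dir flips to +; running = +771.0559
Stage 3 [55T→28T]: ω = 771.0559×55/28 = 1514.5740 rpm, dir flips to −; running = −1514.5740
Stage 4 [66T→17T]: ω = 1514.5740×66/17 = 5880.1108 rpm, dir flips to +; running = +5880.1108

+5880.1108 rpm (same as input, |ω| = 5880.1108 rpm)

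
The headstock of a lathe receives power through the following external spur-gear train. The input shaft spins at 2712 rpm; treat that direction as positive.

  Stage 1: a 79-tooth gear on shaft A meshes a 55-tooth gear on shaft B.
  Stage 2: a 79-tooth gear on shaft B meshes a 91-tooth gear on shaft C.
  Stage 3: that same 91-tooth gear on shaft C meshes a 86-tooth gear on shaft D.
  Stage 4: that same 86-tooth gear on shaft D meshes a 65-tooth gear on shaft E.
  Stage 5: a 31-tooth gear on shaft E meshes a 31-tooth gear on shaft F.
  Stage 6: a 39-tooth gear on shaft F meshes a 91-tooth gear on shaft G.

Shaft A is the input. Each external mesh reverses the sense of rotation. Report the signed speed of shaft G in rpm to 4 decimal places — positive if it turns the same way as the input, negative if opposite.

Stage 1 [79T→55T]: ω = 2712.0000×79/55 = 3895.4182 rpm, dir flips to −; running = −3895.4182
Stage 2 [79T→91T]: ω = 3895.4182×79/91 = 3381.7367 rpm, dir flips to +; running = +3381.7367
Stage 3 [91T→86T]: ω = 3381.7367×91/86 = 3578.3493 rpm, dir flips to −; running = −3578.3493
Stage 4 [86T→65T]: ω = 3578.3493×86/65 = 4734.4313 rpm, dir flips to +; running = +4734.4313
Stage 5 [31T→31T]: ω = 4734.4313×31/31 = 4734.4313 rpm, dir flips to −; running = −4734.4313
Stage 6 [39T→91T]: ω = 4734.4313×39/91 = 2029.0420 rpm, dir flips to +; running = +2029.0420

+2029.0420 rpm (same as input, |ω| = 2029.0420 rpm)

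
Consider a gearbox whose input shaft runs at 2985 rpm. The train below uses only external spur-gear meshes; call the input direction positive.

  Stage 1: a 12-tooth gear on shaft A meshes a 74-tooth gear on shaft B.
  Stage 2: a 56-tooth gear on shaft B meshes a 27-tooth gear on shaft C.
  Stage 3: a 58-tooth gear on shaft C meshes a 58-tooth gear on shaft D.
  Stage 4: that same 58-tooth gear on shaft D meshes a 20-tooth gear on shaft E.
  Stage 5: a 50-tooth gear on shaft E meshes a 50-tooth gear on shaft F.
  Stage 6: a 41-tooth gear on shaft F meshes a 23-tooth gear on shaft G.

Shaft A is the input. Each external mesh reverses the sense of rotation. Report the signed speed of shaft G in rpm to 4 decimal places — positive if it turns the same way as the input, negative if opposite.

Stage 1 [12T→74T]: ω = 2985.0000×12/74 = 484.0541 rpm, dir flips to −; running = −484.0541
Stage 2 [56T→27T]: ω = 484.0541×56/27 = 1003.9640 rpm, dir flips to +; running = +1003.9640
Stage 3 [58T→58T]: ω = 1003.9640×58/58 = 1003.9640 rpm, dir flips to −; running = −1003.9640
Stage 4 [58T→20T]: ω = 1003.9640×58/20 = 2911.4955 rpm, dir flips to +; running = +2911.4955
Stage 5 [50T→50T]: ω = 2911.4955×50/50 = 2911.4955 rpm, dir flips to −; running = −2911.4955
Stage 6 [41T→23T]: ω = 2911.4955×41/23 = 5190.0572 rpm, dir flips to +; running = +5190.0572

+5190.0572 rpm (same as input, |ω| = 5190.0572 rpm)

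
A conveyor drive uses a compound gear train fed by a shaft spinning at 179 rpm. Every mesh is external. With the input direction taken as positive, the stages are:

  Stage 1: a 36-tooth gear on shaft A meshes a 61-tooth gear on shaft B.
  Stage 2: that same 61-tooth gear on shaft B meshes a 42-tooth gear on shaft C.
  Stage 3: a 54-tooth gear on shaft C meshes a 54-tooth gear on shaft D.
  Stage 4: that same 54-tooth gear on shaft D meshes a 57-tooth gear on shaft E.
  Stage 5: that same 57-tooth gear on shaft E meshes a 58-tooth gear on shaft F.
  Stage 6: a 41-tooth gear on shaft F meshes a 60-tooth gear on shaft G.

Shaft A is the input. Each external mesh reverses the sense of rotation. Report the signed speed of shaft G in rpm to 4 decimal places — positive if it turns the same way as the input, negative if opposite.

Stage 1 [36T→61T]: ω = 179.0000×36/61 = 105.6393 rpm, dir flips to −; running = −105.6393
Stage 2 [61T→42T]: ω = 105.6393×61/42 = 153.4286 rpm, dir flips to +; running = +153.4286
Stage 3 [54T→54T]: ω = 153.4286×54/54 = 153.4286 rpm, dir flips to −; running = −153.4286
Stage 4 [54T→57T]: ω = 153.4286×54/57 = 145.3534 rpm, dir flips to +; running = +145.3534
Stage 5 [57T→58T]: ω = 145.3534×57/58 = 142.8473 rpm, dir flips to −; running = −142.8473
Stage 6 [41T→60T]: ω = 142.8473×41/60 = 97.6123 rpm, dir flips to +; running = +97.6123

+97.6123 rpm (same as input, |ω| = 97.6123 rpm)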